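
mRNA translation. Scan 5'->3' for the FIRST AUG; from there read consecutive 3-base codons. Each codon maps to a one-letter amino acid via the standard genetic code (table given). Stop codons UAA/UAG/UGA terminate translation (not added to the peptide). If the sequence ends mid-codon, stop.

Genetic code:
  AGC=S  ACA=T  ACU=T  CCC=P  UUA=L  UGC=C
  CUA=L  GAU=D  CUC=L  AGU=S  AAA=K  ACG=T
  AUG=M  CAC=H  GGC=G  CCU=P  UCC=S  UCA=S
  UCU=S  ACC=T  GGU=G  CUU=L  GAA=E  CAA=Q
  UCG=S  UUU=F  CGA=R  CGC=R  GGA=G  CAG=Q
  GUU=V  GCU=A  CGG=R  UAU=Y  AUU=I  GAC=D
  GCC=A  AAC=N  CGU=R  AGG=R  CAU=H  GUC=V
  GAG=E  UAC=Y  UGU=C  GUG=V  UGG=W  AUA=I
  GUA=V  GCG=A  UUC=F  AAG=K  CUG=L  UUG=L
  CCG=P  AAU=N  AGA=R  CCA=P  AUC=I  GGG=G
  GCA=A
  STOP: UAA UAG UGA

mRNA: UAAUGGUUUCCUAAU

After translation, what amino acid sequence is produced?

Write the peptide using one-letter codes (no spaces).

Answer: MVS

Derivation:
start AUG at pos 2
pos 2: AUG -> M; peptide=M
pos 5: GUU -> V; peptide=MV
pos 8: UCC -> S; peptide=MVS
pos 11: UAA -> STOP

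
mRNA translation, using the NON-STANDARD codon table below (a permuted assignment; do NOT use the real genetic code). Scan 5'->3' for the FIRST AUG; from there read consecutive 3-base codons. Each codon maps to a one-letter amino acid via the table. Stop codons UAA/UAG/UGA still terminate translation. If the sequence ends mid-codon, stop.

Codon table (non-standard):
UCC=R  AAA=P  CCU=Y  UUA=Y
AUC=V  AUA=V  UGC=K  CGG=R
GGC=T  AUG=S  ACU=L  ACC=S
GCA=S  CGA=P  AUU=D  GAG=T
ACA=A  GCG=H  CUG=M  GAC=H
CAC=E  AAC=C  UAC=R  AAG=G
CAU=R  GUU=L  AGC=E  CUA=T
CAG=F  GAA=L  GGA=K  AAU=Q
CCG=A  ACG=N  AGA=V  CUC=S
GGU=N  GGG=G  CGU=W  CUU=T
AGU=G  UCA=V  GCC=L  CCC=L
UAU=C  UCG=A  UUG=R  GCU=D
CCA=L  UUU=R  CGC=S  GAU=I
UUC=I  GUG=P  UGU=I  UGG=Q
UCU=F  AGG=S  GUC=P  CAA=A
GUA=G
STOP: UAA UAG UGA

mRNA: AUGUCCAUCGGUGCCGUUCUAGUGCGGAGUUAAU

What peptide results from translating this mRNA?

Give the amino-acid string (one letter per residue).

Answer: SRVNLLTPRG

Derivation:
start AUG at pos 0
pos 0: AUG -> S; peptide=S
pos 3: UCC -> R; peptide=SR
pos 6: AUC -> V; peptide=SRV
pos 9: GGU -> N; peptide=SRVN
pos 12: GCC -> L; peptide=SRVNL
pos 15: GUU -> L; peptide=SRVNLL
pos 18: CUA -> T; peptide=SRVNLLT
pos 21: GUG -> P; peptide=SRVNLLTP
pos 24: CGG -> R; peptide=SRVNLLTPR
pos 27: AGU -> G; peptide=SRVNLLTPRG
pos 30: UAA -> STOP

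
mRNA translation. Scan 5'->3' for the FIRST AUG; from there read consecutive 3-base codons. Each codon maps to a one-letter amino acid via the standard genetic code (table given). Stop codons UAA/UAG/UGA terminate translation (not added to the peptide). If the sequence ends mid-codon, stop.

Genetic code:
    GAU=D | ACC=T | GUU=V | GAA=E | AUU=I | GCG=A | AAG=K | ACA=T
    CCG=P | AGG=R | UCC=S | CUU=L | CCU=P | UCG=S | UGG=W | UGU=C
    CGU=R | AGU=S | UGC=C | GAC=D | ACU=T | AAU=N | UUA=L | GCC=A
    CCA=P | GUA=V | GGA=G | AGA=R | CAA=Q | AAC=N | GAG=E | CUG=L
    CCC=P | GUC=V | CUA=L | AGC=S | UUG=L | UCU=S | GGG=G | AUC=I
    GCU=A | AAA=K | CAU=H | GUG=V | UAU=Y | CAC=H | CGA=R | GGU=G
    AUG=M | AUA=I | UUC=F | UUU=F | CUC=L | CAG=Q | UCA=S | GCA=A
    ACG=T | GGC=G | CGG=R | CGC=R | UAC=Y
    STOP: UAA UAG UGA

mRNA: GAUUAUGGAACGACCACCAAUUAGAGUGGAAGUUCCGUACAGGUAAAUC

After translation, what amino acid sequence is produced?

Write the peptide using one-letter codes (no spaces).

start AUG at pos 4
pos 4: AUG -> M; peptide=M
pos 7: GAA -> E; peptide=ME
pos 10: CGA -> R; peptide=MER
pos 13: CCA -> P; peptide=MERP
pos 16: CCA -> P; peptide=MERPP
pos 19: AUU -> I; peptide=MERPPI
pos 22: AGA -> R; peptide=MERPPIR
pos 25: GUG -> V; peptide=MERPPIRV
pos 28: GAA -> E; peptide=MERPPIRVE
pos 31: GUU -> V; peptide=MERPPIRVEV
pos 34: CCG -> P; peptide=MERPPIRVEVP
pos 37: UAC -> Y; peptide=MERPPIRVEVPY
pos 40: AGG -> R; peptide=MERPPIRVEVPYR
pos 43: UAA -> STOP

Answer: MERPPIRVEVPYR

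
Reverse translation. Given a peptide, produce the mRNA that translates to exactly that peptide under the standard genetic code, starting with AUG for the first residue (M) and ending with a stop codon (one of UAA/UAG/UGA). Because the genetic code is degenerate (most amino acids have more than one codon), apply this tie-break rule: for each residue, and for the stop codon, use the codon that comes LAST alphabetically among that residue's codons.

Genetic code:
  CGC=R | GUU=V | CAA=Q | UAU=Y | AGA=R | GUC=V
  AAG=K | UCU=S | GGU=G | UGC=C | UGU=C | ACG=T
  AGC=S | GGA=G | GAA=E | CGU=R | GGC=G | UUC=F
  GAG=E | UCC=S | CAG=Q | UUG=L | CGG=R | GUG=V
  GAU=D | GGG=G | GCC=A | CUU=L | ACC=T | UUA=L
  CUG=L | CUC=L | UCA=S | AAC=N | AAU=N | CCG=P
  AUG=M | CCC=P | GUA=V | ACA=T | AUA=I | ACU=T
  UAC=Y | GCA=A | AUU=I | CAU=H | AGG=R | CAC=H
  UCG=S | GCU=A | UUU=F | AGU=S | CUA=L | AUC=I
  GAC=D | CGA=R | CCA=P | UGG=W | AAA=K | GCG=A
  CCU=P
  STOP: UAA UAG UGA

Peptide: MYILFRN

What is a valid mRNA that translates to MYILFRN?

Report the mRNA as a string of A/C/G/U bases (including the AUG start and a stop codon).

residue 1: M -> AUG (start codon)
residue 2: Y codons sorted = UAC,UAU -> pick last = UAU
residue 3: I codons sorted = AUA,AUC,AUU -> pick last = AUU
residue 4: L codons sorted = CUA,CUC,CUG,CUU,UUA,UUG -> pick last = UUG
residue 5: F codons sorted = UUC,UUU -> pick last = UUU
residue 6: R codons sorted = AGA,AGG,CGA,CGC,CGG,CGU -> pick last = CGU
residue 7: N codons sorted = AAC,AAU -> pick last = AAU
terminator: stop codons sorted = UAA,UAG,UGA -> pick last = UGA

Answer: mRNA: AUGUAUAUUUUGUUUCGUAAUUGA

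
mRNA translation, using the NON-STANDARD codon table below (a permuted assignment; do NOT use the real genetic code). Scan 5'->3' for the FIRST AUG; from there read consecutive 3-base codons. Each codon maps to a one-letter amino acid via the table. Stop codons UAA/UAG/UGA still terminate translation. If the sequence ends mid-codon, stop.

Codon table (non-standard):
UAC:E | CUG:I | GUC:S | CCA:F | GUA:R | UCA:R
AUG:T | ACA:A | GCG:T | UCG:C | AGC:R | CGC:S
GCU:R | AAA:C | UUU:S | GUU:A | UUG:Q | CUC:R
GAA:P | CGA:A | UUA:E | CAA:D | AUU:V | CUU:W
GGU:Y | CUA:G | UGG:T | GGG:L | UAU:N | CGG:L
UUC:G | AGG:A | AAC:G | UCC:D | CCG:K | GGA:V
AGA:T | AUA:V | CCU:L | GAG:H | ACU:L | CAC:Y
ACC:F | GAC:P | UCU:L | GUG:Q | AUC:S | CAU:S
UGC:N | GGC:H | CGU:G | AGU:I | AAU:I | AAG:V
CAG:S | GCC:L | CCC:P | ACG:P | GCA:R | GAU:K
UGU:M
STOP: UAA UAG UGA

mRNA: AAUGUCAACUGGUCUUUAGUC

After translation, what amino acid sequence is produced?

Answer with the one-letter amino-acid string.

start AUG at pos 1
pos 1: AUG -> T; peptide=T
pos 4: UCA -> R; peptide=TR
pos 7: ACU -> L; peptide=TRL
pos 10: GGU -> Y; peptide=TRLY
pos 13: CUU -> W; peptide=TRLYW
pos 16: UAG -> STOP

Answer: TRLYW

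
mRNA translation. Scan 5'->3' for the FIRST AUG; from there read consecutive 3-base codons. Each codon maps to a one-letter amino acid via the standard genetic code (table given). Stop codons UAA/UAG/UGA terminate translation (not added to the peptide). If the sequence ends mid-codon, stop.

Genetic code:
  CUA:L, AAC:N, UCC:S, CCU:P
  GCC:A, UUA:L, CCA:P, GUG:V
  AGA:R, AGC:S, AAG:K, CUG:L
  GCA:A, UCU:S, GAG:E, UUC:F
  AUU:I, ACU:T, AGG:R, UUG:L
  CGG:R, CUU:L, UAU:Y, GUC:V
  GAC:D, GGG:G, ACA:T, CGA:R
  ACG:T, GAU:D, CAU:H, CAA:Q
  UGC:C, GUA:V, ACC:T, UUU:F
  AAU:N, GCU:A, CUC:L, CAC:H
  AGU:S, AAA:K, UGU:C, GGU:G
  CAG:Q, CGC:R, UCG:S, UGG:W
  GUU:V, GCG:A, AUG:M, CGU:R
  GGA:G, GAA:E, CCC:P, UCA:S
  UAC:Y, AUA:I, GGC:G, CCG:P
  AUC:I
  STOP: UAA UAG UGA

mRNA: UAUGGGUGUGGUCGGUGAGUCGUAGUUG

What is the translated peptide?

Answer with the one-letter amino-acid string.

Answer: MGVVGES

Derivation:
start AUG at pos 1
pos 1: AUG -> M; peptide=M
pos 4: GGU -> G; peptide=MG
pos 7: GUG -> V; peptide=MGV
pos 10: GUC -> V; peptide=MGVV
pos 13: GGU -> G; peptide=MGVVG
pos 16: GAG -> E; peptide=MGVVGE
pos 19: UCG -> S; peptide=MGVVGES
pos 22: UAG -> STOP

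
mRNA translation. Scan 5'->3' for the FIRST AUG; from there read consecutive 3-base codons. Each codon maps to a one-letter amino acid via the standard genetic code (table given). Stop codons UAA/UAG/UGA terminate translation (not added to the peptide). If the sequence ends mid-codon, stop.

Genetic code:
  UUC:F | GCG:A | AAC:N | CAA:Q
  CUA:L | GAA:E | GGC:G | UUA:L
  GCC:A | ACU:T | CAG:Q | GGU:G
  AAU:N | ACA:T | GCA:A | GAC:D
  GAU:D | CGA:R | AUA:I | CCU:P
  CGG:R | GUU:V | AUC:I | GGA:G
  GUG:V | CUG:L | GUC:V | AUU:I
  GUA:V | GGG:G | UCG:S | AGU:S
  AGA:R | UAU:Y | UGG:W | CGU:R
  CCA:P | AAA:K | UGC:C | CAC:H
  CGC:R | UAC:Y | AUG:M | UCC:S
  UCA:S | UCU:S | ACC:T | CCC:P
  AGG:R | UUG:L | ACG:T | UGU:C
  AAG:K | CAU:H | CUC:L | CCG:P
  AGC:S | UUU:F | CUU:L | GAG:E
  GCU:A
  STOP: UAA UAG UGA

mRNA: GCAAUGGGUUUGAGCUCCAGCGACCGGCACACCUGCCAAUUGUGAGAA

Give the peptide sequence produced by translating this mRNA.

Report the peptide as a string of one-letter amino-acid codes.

Answer: MGLSSSDRHTCQL

Derivation:
start AUG at pos 3
pos 3: AUG -> M; peptide=M
pos 6: GGU -> G; peptide=MG
pos 9: UUG -> L; peptide=MGL
pos 12: AGC -> S; peptide=MGLS
pos 15: UCC -> S; peptide=MGLSS
pos 18: AGC -> S; peptide=MGLSSS
pos 21: GAC -> D; peptide=MGLSSSD
pos 24: CGG -> R; peptide=MGLSSSDR
pos 27: CAC -> H; peptide=MGLSSSDRH
pos 30: ACC -> T; peptide=MGLSSSDRHT
pos 33: UGC -> C; peptide=MGLSSSDRHTC
pos 36: CAA -> Q; peptide=MGLSSSDRHTCQ
pos 39: UUG -> L; peptide=MGLSSSDRHTCQL
pos 42: UGA -> STOP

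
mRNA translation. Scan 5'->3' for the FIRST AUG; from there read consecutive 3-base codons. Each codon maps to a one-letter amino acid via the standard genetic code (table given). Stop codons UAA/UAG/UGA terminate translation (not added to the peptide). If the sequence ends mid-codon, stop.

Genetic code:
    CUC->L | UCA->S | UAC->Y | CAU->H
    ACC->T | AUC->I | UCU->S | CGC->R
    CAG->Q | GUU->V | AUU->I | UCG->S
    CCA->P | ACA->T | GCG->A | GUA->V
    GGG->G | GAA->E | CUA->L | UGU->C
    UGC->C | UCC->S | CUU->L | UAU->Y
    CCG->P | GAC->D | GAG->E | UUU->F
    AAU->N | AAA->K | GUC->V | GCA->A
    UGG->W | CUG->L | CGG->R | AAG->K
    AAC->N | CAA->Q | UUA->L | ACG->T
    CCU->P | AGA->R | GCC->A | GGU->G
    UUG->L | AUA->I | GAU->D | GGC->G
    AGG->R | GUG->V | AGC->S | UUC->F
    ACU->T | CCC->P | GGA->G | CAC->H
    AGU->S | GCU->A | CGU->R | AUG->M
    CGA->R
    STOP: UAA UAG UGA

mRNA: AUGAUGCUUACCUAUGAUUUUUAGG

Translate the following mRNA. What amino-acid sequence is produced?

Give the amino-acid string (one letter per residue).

start AUG at pos 0
pos 0: AUG -> M; peptide=M
pos 3: AUG -> M; peptide=MM
pos 6: CUU -> L; peptide=MML
pos 9: ACC -> T; peptide=MMLT
pos 12: UAU -> Y; peptide=MMLTY
pos 15: GAU -> D; peptide=MMLTYD
pos 18: UUU -> F; peptide=MMLTYDF
pos 21: UAG -> STOP

Answer: MMLTYDF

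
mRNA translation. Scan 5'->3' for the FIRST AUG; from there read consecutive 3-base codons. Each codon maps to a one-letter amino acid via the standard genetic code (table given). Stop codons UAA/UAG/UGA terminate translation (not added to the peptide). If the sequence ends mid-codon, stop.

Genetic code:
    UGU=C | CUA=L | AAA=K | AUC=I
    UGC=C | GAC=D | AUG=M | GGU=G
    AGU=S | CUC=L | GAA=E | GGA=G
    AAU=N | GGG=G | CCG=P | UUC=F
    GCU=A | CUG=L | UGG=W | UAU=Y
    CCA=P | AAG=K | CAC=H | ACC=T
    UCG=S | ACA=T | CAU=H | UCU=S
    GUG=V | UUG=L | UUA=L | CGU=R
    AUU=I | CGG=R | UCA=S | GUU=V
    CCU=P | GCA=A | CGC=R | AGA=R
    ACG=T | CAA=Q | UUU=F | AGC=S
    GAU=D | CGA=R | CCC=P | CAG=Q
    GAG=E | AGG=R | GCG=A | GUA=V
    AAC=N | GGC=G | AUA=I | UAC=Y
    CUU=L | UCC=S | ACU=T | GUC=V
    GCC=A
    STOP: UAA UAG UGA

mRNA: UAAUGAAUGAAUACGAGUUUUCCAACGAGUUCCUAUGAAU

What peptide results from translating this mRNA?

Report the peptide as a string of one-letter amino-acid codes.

Answer: MNEYEFSNEFL

Derivation:
start AUG at pos 2
pos 2: AUG -> M; peptide=M
pos 5: AAU -> N; peptide=MN
pos 8: GAA -> E; peptide=MNE
pos 11: UAC -> Y; peptide=MNEY
pos 14: GAG -> E; peptide=MNEYE
pos 17: UUU -> F; peptide=MNEYEF
pos 20: UCC -> S; peptide=MNEYEFS
pos 23: AAC -> N; peptide=MNEYEFSN
pos 26: GAG -> E; peptide=MNEYEFSNE
pos 29: UUC -> F; peptide=MNEYEFSNEF
pos 32: CUA -> L; peptide=MNEYEFSNEFL
pos 35: UGA -> STOP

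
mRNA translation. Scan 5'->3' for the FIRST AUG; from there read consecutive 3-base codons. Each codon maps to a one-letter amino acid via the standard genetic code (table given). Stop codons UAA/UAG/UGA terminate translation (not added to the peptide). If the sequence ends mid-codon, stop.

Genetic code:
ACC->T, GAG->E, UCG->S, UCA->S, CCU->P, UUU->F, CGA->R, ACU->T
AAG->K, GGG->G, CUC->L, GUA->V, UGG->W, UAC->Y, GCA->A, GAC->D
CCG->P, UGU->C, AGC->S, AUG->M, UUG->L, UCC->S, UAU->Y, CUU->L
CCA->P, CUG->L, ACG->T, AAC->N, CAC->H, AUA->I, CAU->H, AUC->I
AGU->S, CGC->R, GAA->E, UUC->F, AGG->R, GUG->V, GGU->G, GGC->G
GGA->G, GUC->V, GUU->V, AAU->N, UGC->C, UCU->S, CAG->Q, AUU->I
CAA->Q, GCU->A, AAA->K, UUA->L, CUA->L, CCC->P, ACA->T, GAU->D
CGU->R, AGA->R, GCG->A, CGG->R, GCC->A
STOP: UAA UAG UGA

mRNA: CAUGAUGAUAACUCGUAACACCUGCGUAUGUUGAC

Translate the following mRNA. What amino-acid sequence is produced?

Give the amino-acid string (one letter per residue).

start AUG at pos 1
pos 1: AUG -> M; peptide=M
pos 4: AUG -> M; peptide=MM
pos 7: AUA -> I; peptide=MMI
pos 10: ACU -> T; peptide=MMIT
pos 13: CGU -> R; peptide=MMITR
pos 16: AAC -> N; peptide=MMITRN
pos 19: ACC -> T; peptide=MMITRNT
pos 22: UGC -> C; peptide=MMITRNTC
pos 25: GUA -> V; peptide=MMITRNTCV
pos 28: UGU -> C; peptide=MMITRNTCVC
pos 31: UGA -> STOP

Answer: MMITRNTCVC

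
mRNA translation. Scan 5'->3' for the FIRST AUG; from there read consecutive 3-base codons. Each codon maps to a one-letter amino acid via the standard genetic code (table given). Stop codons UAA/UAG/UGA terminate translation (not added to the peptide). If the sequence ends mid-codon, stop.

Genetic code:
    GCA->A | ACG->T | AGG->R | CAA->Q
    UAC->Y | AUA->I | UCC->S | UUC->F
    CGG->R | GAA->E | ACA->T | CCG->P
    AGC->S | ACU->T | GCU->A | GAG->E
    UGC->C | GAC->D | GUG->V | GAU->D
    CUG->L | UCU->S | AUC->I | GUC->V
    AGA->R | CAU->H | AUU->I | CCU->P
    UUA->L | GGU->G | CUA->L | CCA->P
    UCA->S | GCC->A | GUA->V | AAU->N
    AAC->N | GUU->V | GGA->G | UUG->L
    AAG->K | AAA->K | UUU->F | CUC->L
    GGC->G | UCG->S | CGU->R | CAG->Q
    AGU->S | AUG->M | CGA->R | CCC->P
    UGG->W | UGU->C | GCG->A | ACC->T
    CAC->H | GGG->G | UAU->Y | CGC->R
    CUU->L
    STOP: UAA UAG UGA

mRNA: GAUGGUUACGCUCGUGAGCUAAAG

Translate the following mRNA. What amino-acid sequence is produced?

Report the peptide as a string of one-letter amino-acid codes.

start AUG at pos 1
pos 1: AUG -> M; peptide=M
pos 4: GUU -> V; peptide=MV
pos 7: ACG -> T; peptide=MVT
pos 10: CUC -> L; peptide=MVTL
pos 13: GUG -> V; peptide=MVTLV
pos 16: AGC -> S; peptide=MVTLVS
pos 19: UAA -> STOP

Answer: MVTLVS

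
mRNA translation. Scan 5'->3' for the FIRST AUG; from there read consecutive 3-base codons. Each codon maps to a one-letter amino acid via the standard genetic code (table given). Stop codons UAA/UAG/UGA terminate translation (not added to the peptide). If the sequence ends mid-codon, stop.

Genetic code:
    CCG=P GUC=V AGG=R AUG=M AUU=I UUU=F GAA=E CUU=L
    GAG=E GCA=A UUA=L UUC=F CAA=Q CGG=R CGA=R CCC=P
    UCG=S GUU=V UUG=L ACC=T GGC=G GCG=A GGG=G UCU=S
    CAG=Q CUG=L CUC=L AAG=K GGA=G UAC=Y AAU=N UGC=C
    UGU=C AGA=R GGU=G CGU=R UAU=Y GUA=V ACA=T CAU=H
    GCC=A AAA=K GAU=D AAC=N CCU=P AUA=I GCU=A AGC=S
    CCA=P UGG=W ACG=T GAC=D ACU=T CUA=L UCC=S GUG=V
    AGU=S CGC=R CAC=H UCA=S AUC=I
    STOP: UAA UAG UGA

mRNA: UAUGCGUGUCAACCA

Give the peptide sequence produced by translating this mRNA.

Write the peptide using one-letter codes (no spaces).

start AUG at pos 1
pos 1: AUG -> M; peptide=M
pos 4: CGU -> R; peptide=MR
pos 7: GUC -> V; peptide=MRV
pos 10: AAC -> N; peptide=MRVN
pos 13: only 2 nt remain (<3), stop (end of mRNA)

Answer: MRVN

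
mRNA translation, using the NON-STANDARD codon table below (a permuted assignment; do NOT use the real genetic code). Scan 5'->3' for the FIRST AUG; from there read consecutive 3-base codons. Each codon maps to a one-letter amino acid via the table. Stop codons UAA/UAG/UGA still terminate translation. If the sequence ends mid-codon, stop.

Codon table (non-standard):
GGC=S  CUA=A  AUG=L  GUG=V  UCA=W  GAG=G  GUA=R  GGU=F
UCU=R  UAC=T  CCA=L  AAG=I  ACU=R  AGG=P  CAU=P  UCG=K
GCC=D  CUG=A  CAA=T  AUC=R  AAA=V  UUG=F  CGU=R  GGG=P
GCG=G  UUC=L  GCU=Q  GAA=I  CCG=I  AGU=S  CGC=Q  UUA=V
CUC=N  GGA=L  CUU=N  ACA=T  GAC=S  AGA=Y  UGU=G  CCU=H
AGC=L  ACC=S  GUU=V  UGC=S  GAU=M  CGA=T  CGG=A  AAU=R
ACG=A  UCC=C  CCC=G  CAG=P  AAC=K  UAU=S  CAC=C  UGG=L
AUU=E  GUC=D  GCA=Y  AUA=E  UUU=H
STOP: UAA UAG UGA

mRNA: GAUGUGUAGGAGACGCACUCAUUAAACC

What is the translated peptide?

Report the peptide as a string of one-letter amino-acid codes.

Answer: LGPYQRP

Derivation:
start AUG at pos 1
pos 1: AUG -> L; peptide=L
pos 4: UGU -> G; peptide=LG
pos 7: AGG -> P; peptide=LGP
pos 10: AGA -> Y; peptide=LGPY
pos 13: CGC -> Q; peptide=LGPYQ
pos 16: ACU -> R; peptide=LGPYQR
pos 19: CAU -> P; peptide=LGPYQRP
pos 22: UAA -> STOP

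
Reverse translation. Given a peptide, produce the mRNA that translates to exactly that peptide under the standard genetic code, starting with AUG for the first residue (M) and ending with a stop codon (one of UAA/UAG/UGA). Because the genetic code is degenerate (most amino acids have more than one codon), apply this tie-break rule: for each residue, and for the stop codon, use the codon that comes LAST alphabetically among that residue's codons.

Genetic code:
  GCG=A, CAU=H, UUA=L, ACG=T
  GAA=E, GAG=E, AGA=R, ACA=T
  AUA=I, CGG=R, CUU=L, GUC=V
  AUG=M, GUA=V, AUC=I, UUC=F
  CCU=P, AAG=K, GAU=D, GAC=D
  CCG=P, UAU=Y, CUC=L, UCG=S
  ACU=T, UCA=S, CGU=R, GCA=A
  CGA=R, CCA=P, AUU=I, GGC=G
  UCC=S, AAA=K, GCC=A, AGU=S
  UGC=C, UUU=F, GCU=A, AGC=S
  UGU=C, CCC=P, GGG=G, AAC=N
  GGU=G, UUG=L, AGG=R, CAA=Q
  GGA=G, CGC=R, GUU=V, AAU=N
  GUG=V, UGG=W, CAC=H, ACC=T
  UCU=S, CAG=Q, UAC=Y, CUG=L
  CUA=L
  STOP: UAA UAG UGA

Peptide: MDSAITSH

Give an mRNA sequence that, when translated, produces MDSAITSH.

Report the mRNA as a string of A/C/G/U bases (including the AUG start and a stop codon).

Answer: mRNA: AUGGAUUCUGCUAUUACUUCUCAUUGA

Derivation:
residue 1: M -> AUG (start codon)
residue 2: D codons sorted = GAC,GAU -> pick last = GAU
residue 3: S codons sorted = AGC,AGU,UCA,UCC,UCG,UCU -> pick last = UCU
residue 4: A codons sorted = GCA,GCC,GCG,GCU -> pick last = GCU
residue 5: I codons sorted = AUA,AUC,AUU -> pick last = AUU
residue 6: T codons sorted = ACA,ACC,ACG,ACU -> pick last = ACU
residue 7: S codons sorted = AGC,AGU,UCA,UCC,UCG,UCU -> pick last = UCU
residue 8: H codons sorted = CAC,CAU -> pick last = CAU
terminator: stop codons sorted = UAA,UAG,UGA -> pick last = UGA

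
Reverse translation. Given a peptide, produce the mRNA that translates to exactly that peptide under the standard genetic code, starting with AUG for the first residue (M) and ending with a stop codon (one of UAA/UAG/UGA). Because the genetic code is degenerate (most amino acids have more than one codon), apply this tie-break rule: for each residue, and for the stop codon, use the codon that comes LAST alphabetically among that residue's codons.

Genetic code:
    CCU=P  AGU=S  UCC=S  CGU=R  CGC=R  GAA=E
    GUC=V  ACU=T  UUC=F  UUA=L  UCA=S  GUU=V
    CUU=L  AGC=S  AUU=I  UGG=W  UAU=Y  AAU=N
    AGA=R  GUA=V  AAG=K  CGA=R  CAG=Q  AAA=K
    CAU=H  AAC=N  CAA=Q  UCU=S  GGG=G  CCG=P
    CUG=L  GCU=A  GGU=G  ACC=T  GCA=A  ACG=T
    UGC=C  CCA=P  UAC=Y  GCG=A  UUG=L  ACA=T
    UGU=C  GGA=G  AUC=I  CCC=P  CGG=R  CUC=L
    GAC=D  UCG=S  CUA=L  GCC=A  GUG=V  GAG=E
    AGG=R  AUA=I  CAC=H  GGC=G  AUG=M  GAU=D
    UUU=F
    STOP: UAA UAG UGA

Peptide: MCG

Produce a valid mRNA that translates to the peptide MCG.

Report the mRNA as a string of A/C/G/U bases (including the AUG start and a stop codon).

residue 1: M -> AUG (start codon)
residue 2: C codons sorted = UGC,UGU -> pick last = UGU
residue 3: G codons sorted = GGA,GGC,GGG,GGU -> pick last = GGU
terminator: stop codons sorted = UAA,UAG,UGA -> pick last = UGA

Answer: mRNA: AUGUGUGGUUGA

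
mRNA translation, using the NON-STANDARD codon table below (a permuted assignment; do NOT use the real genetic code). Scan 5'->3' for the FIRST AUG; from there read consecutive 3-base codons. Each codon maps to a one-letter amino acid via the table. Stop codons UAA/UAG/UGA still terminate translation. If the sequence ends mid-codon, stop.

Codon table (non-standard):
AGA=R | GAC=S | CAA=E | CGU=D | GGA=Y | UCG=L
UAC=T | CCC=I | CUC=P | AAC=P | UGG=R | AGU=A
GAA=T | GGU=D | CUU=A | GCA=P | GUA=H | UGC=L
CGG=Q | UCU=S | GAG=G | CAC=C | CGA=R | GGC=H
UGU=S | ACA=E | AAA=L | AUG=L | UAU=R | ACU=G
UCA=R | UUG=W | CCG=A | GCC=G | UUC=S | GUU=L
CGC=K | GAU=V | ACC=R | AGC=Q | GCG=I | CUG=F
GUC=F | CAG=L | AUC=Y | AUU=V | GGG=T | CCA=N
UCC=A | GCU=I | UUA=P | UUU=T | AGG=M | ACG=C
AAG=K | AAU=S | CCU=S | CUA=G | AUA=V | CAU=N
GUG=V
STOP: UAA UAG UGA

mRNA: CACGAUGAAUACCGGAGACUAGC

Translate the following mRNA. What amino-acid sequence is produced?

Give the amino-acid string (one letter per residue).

Answer: LSRYS

Derivation:
start AUG at pos 4
pos 4: AUG -> L; peptide=L
pos 7: AAU -> S; peptide=LS
pos 10: ACC -> R; peptide=LSR
pos 13: GGA -> Y; peptide=LSRY
pos 16: GAC -> S; peptide=LSRYS
pos 19: UAG -> STOP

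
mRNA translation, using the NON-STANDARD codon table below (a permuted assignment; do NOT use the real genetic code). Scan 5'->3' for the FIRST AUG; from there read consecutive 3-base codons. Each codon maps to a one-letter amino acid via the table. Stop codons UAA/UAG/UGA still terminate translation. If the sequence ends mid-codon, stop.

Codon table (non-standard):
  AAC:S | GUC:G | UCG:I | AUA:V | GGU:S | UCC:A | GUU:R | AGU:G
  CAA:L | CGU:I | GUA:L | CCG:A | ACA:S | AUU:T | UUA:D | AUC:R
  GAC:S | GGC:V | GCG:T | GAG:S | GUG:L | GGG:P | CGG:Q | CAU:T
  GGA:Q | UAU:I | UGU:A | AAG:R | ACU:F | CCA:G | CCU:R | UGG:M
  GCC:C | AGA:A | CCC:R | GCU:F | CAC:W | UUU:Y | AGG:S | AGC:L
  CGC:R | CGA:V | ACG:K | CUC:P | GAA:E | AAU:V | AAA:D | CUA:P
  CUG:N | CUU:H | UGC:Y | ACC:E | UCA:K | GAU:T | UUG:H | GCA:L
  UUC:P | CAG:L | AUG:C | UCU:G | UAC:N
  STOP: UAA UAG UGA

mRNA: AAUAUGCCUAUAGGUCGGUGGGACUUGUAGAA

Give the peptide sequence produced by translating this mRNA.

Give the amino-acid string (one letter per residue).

Answer: CRVSQMSH

Derivation:
start AUG at pos 3
pos 3: AUG -> C; peptide=C
pos 6: CCU -> R; peptide=CR
pos 9: AUA -> V; peptide=CRV
pos 12: GGU -> S; peptide=CRVS
pos 15: CGG -> Q; peptide=CRVSQ
pos 18: UGG -> M; peptide=CRVSQM
pos 21: GAC -> S; peptide=CRVSQMS
pos 24: UUG -> H; peptide=CRVSQMSH
pos 27: UAG -> STOP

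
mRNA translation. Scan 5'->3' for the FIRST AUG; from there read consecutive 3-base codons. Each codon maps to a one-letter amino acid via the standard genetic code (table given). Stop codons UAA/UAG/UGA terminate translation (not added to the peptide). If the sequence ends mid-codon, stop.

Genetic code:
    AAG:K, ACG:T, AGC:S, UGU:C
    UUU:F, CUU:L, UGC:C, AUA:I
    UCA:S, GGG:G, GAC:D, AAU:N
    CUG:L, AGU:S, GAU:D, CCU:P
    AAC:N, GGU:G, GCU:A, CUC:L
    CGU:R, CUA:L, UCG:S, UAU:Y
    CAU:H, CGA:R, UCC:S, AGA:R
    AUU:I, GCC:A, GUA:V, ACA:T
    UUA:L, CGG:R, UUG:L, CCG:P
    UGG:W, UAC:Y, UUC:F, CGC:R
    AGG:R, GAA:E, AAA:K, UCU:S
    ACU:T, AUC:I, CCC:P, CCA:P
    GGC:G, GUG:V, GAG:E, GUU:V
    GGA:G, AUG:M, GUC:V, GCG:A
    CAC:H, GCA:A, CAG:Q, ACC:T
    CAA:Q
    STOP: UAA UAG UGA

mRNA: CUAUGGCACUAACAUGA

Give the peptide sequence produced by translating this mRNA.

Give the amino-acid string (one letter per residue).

Answer: MALT

Derivation:
start AUG at pos 2
pos 2: AUG -> M; peptide=M
pos 5: GCA -> A; peptide=MA
pos 8: CUA -> L; peptide=MAL
pos 11: ACA -> T; peptide=MALT
pos 14: UGA -> STOP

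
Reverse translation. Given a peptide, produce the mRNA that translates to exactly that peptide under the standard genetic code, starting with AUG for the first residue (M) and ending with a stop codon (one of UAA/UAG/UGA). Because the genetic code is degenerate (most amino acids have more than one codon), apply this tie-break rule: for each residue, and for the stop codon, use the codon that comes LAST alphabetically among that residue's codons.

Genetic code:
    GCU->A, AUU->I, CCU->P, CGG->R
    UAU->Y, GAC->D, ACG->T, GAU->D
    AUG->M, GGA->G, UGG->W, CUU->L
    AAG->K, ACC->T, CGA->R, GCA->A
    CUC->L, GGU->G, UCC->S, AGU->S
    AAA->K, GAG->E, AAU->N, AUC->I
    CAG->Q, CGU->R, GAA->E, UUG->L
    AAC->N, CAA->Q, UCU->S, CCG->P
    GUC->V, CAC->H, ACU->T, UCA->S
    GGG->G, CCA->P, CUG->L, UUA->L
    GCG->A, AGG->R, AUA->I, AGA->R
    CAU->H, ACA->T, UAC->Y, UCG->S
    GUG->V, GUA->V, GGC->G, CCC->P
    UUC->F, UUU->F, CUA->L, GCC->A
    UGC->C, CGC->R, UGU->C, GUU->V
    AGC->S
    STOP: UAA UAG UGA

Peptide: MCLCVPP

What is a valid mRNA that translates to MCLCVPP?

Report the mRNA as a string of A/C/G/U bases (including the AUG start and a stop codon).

Answer: mRNA: AUGUGUUUGUGUGUUCCUCCUUGA

Derivation:
residue 1: M -> AUG (start codon)
residue 2: C codons sorted = UGC,UGU -> pick last = UGU
residue 3: L codons sorted = CUA,CUC,CUG,CUU,UUA,UUG -> pick last = UUG
residue 4: C codons sorted = UGC,UGU -> pick last = UGU
residue 5: V codons sorted = GUA,GUC,GUG,GUU -> pick last = GUU
residue 6: P codons sorted = CCA,CCC,CCG,CCU -> pick last = CCU
residue 7: P codons sorted = CCA,CCC,CCG,CCU -> pick last = CCU
terminator: stop codons sorted = UAA,UAG,UGA -> pick last = UGA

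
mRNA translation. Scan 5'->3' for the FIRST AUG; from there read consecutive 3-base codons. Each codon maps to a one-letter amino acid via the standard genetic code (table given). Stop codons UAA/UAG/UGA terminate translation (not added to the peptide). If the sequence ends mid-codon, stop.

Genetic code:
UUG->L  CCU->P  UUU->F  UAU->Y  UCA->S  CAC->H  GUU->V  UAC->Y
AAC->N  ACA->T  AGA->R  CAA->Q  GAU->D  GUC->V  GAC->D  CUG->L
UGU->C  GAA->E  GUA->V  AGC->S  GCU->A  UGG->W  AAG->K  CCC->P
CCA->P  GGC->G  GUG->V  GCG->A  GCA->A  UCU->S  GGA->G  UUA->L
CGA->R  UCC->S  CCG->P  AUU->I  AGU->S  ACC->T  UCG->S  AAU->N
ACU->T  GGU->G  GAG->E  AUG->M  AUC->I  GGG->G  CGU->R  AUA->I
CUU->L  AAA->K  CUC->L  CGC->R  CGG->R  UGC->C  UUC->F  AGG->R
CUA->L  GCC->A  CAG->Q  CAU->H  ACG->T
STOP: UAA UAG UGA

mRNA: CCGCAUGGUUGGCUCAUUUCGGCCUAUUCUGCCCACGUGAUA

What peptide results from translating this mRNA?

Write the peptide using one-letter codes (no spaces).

Answer: MVGSFRPILPT

Derivation:
start AUG at pos 4
pos 4: AUG -> M; peptide=M
pos 7: GUU -> V; peptide=MV
pos 10: GGC -> G; peptide=MVG
pos 13: UCA -> S; peptide=MVGS
pos 16: UUU -> F; peptide=MVGSF
pos 19: CGG -> R; peptide=MVGSFR
pos 22: CCU -> P; peptide=MVGSFRP
pos 25: AUU -> I; peptide=MVGSFRPI
pos 28: CUG -> L; peptide=MVGSFRPIL
pos 31: CCC -> P; peptide=MVGSFRPILP
pos 34: ACG -> T; peptide=MVGSFRPILPT
pos 37: UGA -> STOP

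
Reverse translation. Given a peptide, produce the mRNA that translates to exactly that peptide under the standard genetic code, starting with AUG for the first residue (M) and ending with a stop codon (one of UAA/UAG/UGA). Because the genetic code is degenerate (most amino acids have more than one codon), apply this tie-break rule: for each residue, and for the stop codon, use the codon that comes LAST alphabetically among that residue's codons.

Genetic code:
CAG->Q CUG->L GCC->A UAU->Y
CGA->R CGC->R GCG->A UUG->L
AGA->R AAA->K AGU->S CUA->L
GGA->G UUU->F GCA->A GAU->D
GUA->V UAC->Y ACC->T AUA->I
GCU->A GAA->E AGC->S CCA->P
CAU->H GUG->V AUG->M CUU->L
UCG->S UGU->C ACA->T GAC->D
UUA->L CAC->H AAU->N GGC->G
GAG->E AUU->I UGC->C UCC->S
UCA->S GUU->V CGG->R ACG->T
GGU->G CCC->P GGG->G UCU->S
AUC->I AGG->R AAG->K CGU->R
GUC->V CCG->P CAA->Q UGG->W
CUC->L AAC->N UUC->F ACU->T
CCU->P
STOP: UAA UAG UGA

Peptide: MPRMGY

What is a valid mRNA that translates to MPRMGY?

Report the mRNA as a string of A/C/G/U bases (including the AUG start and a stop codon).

residue 1: M -> AUG (start codon)
residue 2: P codons sorted = CCA,CCC,CCG,CCU -> pick last = CCU
residue 3: R codons sorted = AGA,AGG,CGA,CGC,CGG,CGU -> pick last = CGU
residue 4: M -> AUG (only codon)
residue 5: G codons sorted = GGA,GGC,GGG,GGU -> pick last = GGU
residue 6: Y codons sorted = UAC,UAU -> pick last = UAU
terminator: stop codons sorted = UAA,UAG,UGA -> pick last = UGA

Answer: mRNA: AUGCCUCGUAUGGGUUAUUGA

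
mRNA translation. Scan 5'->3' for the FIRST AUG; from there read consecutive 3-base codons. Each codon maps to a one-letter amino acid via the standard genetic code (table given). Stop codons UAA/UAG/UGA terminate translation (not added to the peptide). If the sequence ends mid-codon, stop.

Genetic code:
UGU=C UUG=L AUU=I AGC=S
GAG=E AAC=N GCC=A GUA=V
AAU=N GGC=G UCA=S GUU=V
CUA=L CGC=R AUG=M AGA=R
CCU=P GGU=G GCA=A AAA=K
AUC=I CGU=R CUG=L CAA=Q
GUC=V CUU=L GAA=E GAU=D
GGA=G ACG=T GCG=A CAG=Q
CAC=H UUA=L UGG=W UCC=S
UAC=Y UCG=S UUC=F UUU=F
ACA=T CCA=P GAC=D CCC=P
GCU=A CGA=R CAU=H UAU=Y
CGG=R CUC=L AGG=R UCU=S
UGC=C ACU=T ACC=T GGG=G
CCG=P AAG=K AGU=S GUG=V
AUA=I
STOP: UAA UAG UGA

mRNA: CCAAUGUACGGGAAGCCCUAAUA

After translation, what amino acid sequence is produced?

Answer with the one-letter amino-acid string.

start AUG at pos 3
pos 3: AUG -> M; peptide=M
pos 6: UAC -> Y; peptide=MY
pos 9: GGG -> G; peptide=MYG
pos 12: AAG -> K; peptide=MYGK
pos 15: CCC -> P; peptide=MYGKP
pos 18: UAA -> STOP

Answer: MYGKP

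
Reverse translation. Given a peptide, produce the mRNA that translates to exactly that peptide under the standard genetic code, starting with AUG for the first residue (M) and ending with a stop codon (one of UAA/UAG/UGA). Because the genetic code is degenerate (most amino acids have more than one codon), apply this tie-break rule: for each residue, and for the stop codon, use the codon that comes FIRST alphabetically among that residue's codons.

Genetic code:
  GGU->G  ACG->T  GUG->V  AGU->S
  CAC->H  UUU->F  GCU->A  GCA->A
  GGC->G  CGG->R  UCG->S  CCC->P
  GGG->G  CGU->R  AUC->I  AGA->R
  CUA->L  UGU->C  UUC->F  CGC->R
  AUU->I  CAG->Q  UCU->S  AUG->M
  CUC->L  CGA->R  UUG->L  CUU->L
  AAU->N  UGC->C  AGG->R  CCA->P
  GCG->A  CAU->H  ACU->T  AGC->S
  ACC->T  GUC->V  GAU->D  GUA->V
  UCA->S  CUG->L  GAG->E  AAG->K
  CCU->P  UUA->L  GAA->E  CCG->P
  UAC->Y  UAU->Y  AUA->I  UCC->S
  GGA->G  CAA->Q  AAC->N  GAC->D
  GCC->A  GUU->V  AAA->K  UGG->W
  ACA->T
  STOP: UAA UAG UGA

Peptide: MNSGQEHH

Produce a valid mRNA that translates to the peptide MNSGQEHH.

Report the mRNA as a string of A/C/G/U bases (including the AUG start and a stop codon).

Answer: mRNA: AUGAACAGCGGACAAGAACACCACUAA

Derivation:
residue 1: M -> AUG (start codon)
residue 2: N codons sorted = AAC,AAU -> pick first = AAC
residue 3: S codons sorted = AGC,AGU,UCA,UCC,UCG,UCU -> pick first = AGC
residue 4: G codons sorted = GGA,GGC,GGG,GGU -> pick first = GGA
residue 5: Q codons sorted = CAA,CAG -> pick first = CAA
residue 6: E codons sorted = GAA,GAG -> pick first = GAA
residue 7: H codons sorted = CAC,CAU -> pick first = CAC
residue 8: H codons sorted = CAC,CAU -> pick first = CAC
terminator: stop codons sorted = UAA,UAG,UGA -> pick first = UAA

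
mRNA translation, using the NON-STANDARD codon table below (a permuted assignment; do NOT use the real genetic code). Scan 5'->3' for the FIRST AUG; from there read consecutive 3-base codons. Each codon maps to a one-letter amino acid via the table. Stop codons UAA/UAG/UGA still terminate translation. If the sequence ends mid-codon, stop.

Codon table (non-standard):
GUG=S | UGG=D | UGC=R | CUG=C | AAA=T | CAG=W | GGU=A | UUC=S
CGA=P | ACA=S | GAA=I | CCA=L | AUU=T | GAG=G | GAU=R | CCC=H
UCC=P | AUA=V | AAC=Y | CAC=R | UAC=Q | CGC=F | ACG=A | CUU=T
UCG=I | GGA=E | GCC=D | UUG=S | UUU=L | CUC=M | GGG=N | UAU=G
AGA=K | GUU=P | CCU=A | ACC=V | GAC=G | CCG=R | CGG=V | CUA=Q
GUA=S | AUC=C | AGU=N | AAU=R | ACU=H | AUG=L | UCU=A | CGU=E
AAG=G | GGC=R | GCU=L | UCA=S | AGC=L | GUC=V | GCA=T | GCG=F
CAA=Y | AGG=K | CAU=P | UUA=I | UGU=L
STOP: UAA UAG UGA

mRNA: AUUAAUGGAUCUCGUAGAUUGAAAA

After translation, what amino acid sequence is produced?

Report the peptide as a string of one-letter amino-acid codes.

Answer: LRMSR

Derivation:
start AUG at pos 4
pos 4: AUG -> L; peptide=L
pos 7: GAU -> R; peptide=LR
pos 10: CUC -> M; peptide=LRM
pos 13: GUA -> S; peptide=LRMS
pos 16: GAU -> R; peptide=LRMSR
pos 19: UGA -> STOP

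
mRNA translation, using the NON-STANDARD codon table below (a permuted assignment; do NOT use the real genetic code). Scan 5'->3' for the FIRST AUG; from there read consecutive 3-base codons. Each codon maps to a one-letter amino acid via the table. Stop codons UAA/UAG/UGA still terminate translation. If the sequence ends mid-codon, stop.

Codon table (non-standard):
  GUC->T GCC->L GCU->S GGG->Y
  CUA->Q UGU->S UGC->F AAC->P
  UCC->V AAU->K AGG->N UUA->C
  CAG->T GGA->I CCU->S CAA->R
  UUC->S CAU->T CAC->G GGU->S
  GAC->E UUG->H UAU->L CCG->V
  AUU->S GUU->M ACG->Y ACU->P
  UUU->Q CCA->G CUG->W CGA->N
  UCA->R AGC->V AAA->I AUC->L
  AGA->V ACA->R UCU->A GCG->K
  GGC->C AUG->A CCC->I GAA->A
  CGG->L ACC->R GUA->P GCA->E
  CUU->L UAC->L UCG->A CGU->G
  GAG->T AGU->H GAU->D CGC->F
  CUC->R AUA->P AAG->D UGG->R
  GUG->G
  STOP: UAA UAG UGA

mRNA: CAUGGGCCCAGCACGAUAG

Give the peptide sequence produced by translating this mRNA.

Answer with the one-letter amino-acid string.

Answer: ACGEN

Derivation:
start AUG at pos 1
pos 1: AUG -> A; peptide=A
pos 4: GGC -> C; peptide=AC
pos 7: CCA -> G; peptide=ACG
pos 10: GCA -> E; peptide=ACGE
pos 13: CGA -> N; peptide=ACGEN
pos 16: UAG -> STOP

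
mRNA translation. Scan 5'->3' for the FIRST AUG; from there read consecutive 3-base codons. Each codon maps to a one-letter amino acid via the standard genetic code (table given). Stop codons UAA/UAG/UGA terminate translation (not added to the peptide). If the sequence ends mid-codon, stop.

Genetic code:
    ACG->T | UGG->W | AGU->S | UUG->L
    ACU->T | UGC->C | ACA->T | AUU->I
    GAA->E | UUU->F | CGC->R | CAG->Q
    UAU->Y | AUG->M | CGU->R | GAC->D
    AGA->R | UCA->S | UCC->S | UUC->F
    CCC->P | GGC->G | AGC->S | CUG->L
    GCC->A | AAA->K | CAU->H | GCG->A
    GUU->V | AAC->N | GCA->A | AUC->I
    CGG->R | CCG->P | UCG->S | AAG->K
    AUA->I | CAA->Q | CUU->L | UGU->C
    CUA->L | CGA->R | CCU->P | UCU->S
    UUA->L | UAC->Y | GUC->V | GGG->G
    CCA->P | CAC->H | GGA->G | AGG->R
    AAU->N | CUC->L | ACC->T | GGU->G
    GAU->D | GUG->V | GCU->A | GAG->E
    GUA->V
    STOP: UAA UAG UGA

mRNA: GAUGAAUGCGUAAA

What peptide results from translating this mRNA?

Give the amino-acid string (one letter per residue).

Answer: MNA

Derivation:
start AUG at pos 1
pos 1: AUG -> M; peptide=M
pos 4: AAU -> N; peptide=MN
pos 7: GCG -> A; peptide=MNA
pos 10: UAA -> STOP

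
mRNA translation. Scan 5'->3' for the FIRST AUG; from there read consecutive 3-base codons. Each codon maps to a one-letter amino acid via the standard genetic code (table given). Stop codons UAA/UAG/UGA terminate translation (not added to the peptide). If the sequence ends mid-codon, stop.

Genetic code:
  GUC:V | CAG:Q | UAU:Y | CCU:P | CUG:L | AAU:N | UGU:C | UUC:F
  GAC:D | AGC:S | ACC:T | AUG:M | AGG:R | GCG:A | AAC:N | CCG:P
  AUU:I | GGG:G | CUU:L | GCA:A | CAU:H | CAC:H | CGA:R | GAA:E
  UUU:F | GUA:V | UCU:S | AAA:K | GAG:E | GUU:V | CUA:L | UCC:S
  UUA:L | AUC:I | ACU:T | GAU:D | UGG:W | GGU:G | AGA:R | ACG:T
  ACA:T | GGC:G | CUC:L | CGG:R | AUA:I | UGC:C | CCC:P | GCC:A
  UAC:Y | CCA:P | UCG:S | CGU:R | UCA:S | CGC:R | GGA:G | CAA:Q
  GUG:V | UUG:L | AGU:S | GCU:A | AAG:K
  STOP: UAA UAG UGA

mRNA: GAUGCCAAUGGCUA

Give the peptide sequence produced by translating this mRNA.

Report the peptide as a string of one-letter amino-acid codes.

Answer: MPMA

Derivation:
start AUG at pos 1
pos 1: AUG -> M; peptide=M
pos 4: CCA -> P; peptide=MP
pos 7: AUG -> M; peptide=MPM
pos 10: GCU -> A; peptide=MPMA
pos 13: only 1 nt remain (<3), stop (end of mRNA)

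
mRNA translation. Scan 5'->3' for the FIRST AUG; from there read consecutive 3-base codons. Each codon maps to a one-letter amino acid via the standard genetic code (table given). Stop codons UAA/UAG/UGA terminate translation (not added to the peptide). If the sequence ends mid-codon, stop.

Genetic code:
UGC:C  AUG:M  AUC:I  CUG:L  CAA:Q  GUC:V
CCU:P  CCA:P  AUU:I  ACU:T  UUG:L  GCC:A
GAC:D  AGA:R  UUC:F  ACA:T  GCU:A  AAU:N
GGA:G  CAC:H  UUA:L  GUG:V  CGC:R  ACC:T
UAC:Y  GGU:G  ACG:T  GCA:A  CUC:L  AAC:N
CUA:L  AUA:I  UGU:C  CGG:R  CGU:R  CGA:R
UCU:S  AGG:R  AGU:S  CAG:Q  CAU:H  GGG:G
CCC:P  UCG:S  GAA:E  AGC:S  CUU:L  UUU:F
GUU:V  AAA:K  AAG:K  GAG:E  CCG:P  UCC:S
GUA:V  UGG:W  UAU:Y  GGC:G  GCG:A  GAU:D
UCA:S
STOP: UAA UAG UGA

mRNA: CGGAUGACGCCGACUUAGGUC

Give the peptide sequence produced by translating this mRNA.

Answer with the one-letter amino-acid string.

start AUG at pos 3
pos 3: AUG -> M; peptide=M
pos 6: ACG -> T; peptide=MT
pos 9: CCG -> P; peptide=MTP
pos 12: ACU -> T; peptide=MTPT
pos 15: UAG -> STOP

Answer: MTPT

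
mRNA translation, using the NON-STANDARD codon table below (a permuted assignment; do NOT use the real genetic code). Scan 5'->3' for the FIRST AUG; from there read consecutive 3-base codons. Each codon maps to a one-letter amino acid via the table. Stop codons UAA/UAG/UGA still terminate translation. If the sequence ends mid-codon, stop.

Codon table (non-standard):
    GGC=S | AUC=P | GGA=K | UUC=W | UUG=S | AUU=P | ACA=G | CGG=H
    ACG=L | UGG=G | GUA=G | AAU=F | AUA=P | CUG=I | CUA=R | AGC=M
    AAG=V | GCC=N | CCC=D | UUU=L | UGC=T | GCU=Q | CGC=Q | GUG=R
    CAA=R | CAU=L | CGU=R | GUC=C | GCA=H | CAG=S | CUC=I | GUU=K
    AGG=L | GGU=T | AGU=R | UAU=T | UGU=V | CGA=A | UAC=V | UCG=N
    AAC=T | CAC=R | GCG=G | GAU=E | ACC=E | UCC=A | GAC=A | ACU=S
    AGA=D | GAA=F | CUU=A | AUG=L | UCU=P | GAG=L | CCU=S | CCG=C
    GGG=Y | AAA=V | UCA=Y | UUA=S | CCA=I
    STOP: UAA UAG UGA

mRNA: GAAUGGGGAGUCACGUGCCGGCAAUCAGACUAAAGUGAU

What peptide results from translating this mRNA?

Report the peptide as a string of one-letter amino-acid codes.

Answer: LYRRRCHPDRV

Derivation:
start AUG at pos 2
pos 2: AUG -> L; peptide=L
pos 5: GGG -> Y; peptide=LY
pos 8: AGU -> R; peptide=LYR
pos 11: CAC -> R; peptide=LYRR
pos 14: GUG -> R; peptide=LYRRR
pos 17: CCG -> C; peptide=LYRRRC
pos 20: GCA -> H; peptide=LYRRRCH
pos 23: AUC -> P; peptide=LYRRRCHP
pos 26: AGA -> D; peptide=LYRRRCHPD
pos 29: CUA -> R; peptide=LYRRRCHPDR
pos 32: AAG -> V; peptide=LYRRRCHPDRV
pos 35: UGA -> STOP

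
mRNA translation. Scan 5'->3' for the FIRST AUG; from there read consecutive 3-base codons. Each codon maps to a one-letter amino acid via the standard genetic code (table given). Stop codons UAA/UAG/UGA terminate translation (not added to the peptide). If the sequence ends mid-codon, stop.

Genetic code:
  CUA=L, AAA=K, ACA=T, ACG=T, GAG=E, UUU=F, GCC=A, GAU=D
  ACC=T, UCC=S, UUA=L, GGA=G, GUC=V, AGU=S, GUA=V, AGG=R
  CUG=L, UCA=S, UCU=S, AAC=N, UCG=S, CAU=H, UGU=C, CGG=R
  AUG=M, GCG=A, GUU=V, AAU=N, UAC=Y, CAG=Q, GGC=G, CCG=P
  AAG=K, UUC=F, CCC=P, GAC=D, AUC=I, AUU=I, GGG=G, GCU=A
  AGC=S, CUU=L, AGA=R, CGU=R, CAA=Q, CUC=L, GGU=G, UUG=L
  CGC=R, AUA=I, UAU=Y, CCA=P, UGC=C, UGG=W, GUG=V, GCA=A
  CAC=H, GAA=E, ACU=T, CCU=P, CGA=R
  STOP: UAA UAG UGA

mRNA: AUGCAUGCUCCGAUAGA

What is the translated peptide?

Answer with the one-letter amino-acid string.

Answer: MHAPI

Derivation:
start AUG at pos 0
pos 0: AUG -> M; peptide=M
pos 3: CAU -> H; peptide=MH
pos 6: GCU -> A; peptide=MHA
pos 9: CCG -> P; peptide=MHAP
pos 12: AUA -> I; peptide=MHAPI
pos 15: only 2 nt remain (<3), stop (end of mRNA)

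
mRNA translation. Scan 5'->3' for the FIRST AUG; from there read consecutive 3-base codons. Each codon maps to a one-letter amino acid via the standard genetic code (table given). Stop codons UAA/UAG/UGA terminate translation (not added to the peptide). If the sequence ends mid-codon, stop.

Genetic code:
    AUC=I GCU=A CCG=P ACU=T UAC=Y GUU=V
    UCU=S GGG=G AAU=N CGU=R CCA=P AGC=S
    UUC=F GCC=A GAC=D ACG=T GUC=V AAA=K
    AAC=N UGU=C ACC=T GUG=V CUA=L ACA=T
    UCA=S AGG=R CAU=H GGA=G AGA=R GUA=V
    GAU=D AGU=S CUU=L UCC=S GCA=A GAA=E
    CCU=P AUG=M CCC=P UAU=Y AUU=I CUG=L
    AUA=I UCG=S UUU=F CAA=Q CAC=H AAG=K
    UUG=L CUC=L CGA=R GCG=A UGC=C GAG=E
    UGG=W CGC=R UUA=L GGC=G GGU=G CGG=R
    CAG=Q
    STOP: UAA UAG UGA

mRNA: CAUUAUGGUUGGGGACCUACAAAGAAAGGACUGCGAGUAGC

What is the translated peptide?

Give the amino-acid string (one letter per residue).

start AUG at pos 4
pos 4: AUG -> M; peptide=M
pos 7: GUU -> V; peptide=MV
pos 10: GGG -> G; peptide=MVG
pos 13: GAC -> D; peptide=MVGD
pos 16: CUA -> L; peptide=MVGDL
pos 19: CAA -> Q; peptide=MVGDLQ
pos 22: AGA -> R; peptide=MVGDLQR
pos 25: AAG -> K; peptide=MVGDLQRK
pos 28: GAC -> D; peptide=MVGDLQRKD
pos 31: UGC -> C; peptide=MVGDLQRKDC
pos 34: GAG -> E; peptide=MVGDLQRKDCE
pos 37: UAG -> STOP

Answer: MVGDLQRKDCE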